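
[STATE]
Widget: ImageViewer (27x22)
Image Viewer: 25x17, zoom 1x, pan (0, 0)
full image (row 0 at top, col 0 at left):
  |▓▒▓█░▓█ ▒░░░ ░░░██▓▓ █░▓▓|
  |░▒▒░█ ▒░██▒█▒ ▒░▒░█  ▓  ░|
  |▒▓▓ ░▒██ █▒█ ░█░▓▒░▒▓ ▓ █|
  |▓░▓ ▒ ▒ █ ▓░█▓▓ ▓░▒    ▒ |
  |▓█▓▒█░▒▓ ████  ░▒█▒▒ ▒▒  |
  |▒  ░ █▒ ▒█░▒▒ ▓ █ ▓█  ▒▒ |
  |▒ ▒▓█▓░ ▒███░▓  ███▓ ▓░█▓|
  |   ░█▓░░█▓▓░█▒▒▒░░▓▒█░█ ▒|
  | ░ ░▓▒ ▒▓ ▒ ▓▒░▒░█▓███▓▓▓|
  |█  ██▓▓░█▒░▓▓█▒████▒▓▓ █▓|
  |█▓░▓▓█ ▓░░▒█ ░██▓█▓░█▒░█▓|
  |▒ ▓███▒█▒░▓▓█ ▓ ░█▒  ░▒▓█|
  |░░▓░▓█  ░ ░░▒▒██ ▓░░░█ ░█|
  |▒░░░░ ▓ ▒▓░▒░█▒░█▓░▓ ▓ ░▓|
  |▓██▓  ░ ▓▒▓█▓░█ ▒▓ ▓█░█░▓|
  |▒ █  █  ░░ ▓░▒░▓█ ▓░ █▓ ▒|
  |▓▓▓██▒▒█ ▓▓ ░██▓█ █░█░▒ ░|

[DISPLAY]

▓▒▓█░▓█ ▒░░░ ░░░██▓▓ █░▓▓  
░▒▒░█ ▒░██▒█▒ ▒░▒░█  ▓  ░  
▒▓▓ ░▒██ █▒█ ░█░▓▒░▒▓ ▓ █  
▓░▓ ▒ ▒ █ ▓░█▓▓ ▓░▒    ▒   
▓█▓▒█░▒▓ ████  ░▒█▒▒ ▒▒    
▒  ░ █▒ ▒█░▒▒ ▓ █ ▓█  ▒▒   
▒ ▒▓█▓░ ▒███░▓  ███▓ ▓░█▓  
   ░█▓░░█▓▓░█▒▒▒░░▓▒█░█ ▒  
 ░ ░▓▒ ▒▓ ▒ ▓▒░▒░█▓███▓▓▓  
█  ██▓▓░█▒░▓▓█▒████▒▓▓ █▓  
█▓░▓▓█ ▓░░▒█ ░██▓█▓░█▒░█▓  
▒ ▓███▒█▒░▓▓█ ▓ ░█▒  ░▒▓█  
░░▓░▓█  ░ ░░▒▒██ ▓░░░█ ░█  
▒░░░░ ▓ ▒▓░▒░█▒░█▓░▓ ▓ ░▓  
▓██▓  ░ ▓▒▓█▓░█ ▒▓ ▓█░█░▓  
▒ █  █  ░░ ▓░▒░▓█ ▓░ █▓ ▒  
▓▓▓██▒▒█ ▓▓ ░██▓█ █░█░▒ ░  
                           
                           
                           
                           
                           


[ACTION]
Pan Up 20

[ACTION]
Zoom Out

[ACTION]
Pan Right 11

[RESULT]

░ ░░░██▓▓ █░▓▓             
█▒ ▒░▒░█  ▓  ░             
█ ░█░▓▒░▒▓ ▓ █             
░█▓▓ ▓░▒    ▒              
██  ░▒█▒▒ ▒▒               
▒▒ ▓ █ ▓█  ▒▒              
█░▓  ███▓ ▓░█▓             
░█▒▒▒░░▓▒█░█ ▒             
 ▓▒░▒░█▓███▓▓▓             
▓▓█▒████▒▓▓ █▓             
█ ░██▓█▓░█▒░█▓             
▓█ ▓ ░█▒  ░▒▓█             
░▒▒██ ▓░░░█ ░█             
▒░█▒░█▓░▓ ▓ ░▓             
█▓░█ ▒▓ ▓█░█░▓             
▓░▒░▓█ ▓░ █▓ ▒             
 ░██▓█ █░█░▒ ░             
                           
                           
                           
                           
                           


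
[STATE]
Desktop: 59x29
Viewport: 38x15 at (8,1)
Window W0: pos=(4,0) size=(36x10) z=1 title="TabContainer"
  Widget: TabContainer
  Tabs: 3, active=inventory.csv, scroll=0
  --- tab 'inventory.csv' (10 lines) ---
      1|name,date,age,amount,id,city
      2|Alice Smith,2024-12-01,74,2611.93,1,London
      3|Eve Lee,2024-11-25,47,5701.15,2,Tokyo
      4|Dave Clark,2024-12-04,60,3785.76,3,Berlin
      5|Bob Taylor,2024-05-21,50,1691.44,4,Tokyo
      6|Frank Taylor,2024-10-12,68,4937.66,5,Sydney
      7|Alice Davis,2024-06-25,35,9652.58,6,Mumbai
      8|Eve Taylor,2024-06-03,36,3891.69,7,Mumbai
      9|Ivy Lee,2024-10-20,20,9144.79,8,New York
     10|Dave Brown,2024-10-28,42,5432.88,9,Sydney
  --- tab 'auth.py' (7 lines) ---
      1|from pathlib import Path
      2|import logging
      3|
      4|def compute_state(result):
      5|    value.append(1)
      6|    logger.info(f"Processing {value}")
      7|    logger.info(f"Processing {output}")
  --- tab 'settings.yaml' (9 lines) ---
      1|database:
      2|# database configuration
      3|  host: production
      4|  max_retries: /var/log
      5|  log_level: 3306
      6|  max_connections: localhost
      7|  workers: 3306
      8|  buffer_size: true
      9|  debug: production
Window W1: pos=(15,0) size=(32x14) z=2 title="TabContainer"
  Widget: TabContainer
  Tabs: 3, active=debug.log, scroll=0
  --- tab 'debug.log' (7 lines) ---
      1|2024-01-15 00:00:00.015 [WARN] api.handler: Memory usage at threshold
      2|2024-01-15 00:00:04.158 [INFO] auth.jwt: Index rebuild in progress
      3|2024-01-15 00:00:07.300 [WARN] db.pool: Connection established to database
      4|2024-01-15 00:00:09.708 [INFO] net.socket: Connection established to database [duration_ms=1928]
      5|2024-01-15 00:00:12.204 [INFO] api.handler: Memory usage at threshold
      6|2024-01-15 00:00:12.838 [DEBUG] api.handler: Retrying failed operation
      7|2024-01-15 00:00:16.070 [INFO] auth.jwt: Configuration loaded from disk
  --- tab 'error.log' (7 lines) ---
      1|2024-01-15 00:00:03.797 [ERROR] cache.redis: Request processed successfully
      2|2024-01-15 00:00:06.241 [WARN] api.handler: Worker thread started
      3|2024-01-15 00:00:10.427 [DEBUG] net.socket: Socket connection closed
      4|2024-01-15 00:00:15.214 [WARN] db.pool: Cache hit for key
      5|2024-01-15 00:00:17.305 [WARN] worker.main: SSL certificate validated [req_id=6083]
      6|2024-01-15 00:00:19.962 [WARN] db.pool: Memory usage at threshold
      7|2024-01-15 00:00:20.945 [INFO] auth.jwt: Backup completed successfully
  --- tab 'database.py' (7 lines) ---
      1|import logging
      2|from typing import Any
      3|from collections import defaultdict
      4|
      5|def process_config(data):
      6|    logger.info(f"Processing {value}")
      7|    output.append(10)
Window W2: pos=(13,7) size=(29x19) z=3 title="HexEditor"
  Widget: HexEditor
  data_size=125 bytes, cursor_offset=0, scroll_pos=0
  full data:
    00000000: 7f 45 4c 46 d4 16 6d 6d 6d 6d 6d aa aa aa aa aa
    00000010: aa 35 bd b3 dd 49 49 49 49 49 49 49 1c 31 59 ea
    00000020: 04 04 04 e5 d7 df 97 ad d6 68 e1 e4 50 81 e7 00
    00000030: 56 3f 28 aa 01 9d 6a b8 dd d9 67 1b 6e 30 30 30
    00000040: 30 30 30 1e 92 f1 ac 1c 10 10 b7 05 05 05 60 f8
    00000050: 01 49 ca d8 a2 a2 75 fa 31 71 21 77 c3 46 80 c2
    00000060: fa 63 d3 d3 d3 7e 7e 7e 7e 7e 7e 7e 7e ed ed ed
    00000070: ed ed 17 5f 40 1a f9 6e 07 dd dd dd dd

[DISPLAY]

bContai┃ TabContainer                 
───────┠──────────────────────────────
ventory┃[debug.log]│ error.log │ datab
───────┃──────────────────────────────
e,date,┃2024-01-15 00:00:00.015 [WARN]
ce Smit┃2024-01-15 00:00:04.158 [INFO]
 Lee,┏━━━━━━━━━━━━━━━━━━━━━━━━━━━┓ARN]
e Cla┃ HexEditor                 ┃NFO]
━━━━━┠───────────────────────────┨NFO]
     ┃00000000  7F 45 4c 46 d4 16┃EBUG
     ┃00000010  aa 35 bd b3 dd 49┃NFO]
     ┃00000020  04 04 04 e5 d7 df┃    
     ┃00000030  56 3f 28 aa 01 9d┃━━━━
     ┃00000040  30 30 30 1e 92 f1┃    
     ┃00000050  01 49 ca d8 a2 a2┃    


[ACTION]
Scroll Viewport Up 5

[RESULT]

━━━━━━━┏━━━━━━━━━━━━━━━━━━━━━━━━━━━━━━
bContai┃ TabContainer                 
───────┠──────────────────────────────
ventory┃[debug.log]│ error.log │ datab
───────┃──────────────────────────────
e,date,┃2024-01-15 00:00:00.015 [WARN]
ce Smit┃2024-01-15 00:00:04.158 [INFO]
 Lee,┏━━━━━━━━━━━━━━━━━━━━━━━━━━━┓ARN]
e Cla┃ HexEditor                 ┃NFO]
━━━━━┠───────────────────────────┨NFO]
     ┃00000000  7F 45 4c 46 d4 16┃EBUG
     ┃00000010  aa 35 bd b3 dd 49┃NFO]
     ┃00000020  04 04 04 e5 d7 df┃    
     ┃00000030  56 3f 28 aa 01 9d┃━━━━
     ┃00000040  30 30 30 1e 92 f1┃    


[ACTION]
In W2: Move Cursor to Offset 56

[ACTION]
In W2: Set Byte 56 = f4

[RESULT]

━━━━━━━┏━━━━━━━━━━━━━━━━━━━━━━━━━━━━━━
bContai┃ TabContainer                 
───────┠──────────────────────────────
ventory┃[debug.log]│ error.log │ datab
───────┃──────────────────────────────
e,date,┃2024-01-15 00:00:00.015 [WARN]
ce Smit┃2024-01-15 00:00:04.158 [INFO]
 Lee,┏━━━━━━━━━━━━━━━━━━━━━━━━━━━┓ARN]
e Cla┃ HexEditor                 ┃NFO]
━━━━━┠───────────────────────────┨NFO]
     ┃00000000  7f 45 4c 46 d4 16┃EBUG
     ┃00000010  aa 35 bd b3 dd 49┃NFO]
     ┃00000020  04 04 04 e5 d7 df┃    
     ┃00000030  56 3f 28 aa 01 9d┃━━━━
     ┃00000040  30 30 30 1e 92 f1┃    


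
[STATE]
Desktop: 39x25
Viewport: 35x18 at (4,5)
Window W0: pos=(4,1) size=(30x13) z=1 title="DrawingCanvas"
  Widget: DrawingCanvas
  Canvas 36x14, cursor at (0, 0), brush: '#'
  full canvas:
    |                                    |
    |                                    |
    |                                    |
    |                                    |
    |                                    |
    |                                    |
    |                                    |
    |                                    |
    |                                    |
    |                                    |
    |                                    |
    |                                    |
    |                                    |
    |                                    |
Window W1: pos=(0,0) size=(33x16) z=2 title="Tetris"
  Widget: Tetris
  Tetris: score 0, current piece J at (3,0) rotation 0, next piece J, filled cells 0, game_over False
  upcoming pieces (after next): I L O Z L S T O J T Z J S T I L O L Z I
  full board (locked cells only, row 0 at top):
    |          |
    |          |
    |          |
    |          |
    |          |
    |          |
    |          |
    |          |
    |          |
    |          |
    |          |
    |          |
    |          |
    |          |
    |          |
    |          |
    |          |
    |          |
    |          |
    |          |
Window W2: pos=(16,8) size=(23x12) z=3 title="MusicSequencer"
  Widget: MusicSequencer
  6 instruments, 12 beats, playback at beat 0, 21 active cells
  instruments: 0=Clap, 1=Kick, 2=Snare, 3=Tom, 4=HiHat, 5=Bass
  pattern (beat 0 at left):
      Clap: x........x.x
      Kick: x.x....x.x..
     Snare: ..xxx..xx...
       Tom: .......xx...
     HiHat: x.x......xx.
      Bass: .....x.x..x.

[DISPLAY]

       │███                 ┃┃     
       │                    ┃┃     
       │                    ┃┃     
       │    ┏━━━━━━━━━━━━━━━━━━━━━┓
       │Scor┃ MusicSequencer      ┃
       │0   ┠─────────────────────┨
       │    ┃      ▼12345678901   ┃
       │    ┃  Clap█········█·█   ┃
       │    ┃  Kick█·█····█·█··   ┃
       │    ┃ Snare··███··██···   ┃
━━━━━━━━━━━━┃   Tom·······██···   ┃
            ┃ HiHat█·█······██·   ┃
            ┃  Bass·····█·█··█·   ┃
            ┃                     ┃
            ┗━━━━━━━━━━━━━━━━━━━━━┛
                                   
                                   
                                   


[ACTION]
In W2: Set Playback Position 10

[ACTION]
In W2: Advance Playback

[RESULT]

       │███                 ┃┃     
       │                    ┃┃     
       │                    ┃┃     
       │    ┏━━━━━━━━━━━━━━━━━━━━━┓
       │Scor┃ MusicSequencer      ┃
       │0   ┠─────────────────────┨
       │    ┃      01234567890▼   ┃
       │    ┃  Clap█········█·█   ┃
       │    ┃  Kick█·█····█·█··   ┃
       │    ┃ Snare··███··██···   ┃
━━━━━━━━━━━━┃   Tom·······██···   ┃
            ┃ HiHat█·█······██·   ┃
            ┃  Bass·····█·█··█·   ┃
            ┃                     ┃
            ┗━━━━━━━━━━━━━━━━━━━━━┛
                                   
                                   
                                   


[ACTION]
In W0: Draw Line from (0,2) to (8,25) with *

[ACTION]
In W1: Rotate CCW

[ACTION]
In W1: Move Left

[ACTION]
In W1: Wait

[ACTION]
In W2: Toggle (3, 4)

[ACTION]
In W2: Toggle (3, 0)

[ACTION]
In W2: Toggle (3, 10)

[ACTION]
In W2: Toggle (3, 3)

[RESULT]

       │███                 ┃┃     
       │                    ┃┃     
       │                    ┃┃     
       │    ┏━━━━━━━━━━━━━━━━━━━━━┓
       │Scor┃ MusicSequencer      ┃
       │0   ┠─────────────────────┨
       │    ┃      01234567890▼   ┃
       │    ┃  Clap█········█·█   ┃
       │    ┃  Kick█·█····█·█··   ┃
       │    ┃ Snare··███··██···   ┃
━━━━━━━━━━━━┃   Tom█··██··██·█·   ┃
            ┃ HiHat█·█······██·   ┃
            ┃  Bass·····█·█··█·   ┃
            ┃                     ┃
            ┗━━━━━━━━━━━━━━━━━━━━━┛
                                   
                                   
                                   


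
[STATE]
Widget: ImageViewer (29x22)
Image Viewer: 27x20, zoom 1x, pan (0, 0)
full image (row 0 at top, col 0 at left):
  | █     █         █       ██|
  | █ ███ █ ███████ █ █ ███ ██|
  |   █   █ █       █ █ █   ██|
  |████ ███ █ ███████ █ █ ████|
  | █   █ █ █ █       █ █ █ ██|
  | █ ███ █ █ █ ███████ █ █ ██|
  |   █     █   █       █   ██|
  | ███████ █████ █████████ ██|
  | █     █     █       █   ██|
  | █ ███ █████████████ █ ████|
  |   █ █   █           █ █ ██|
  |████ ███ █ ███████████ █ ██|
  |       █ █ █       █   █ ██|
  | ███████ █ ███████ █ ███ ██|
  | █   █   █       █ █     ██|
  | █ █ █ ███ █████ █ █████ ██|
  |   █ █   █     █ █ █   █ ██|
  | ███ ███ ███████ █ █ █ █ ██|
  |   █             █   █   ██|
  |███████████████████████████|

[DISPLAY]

 █     █         █       ██  
 █ ███ █ ███████ █ █ ███ ██  
   █   █ █       █ █ █   ██  
████ ███ █ ███████ █ █ ████  
 █   █ █ █ █       █ █ █ ██  
 █ ███ █ █ █ ███████ █ █ ██  
   █     █   █       █   ██  
 ███████ █████ █████████ ██  
 █     █     █       █   ██  
 █ ███ █████████████ █ ████  
   █ █   █           █ █ ██  
████ ███ █ ███████████ █ ██  
       █ █ █       █   █ ██  
 ███████ █ ███████ █ ███ ██  
 █   █   █       █ █     ██  
 █ █ █ ███ █████ █ █████ ██  
   █ █   █     █ █ █   █ ██  
 ███ ███ ███████ █ █ █ █ ██  
   █             █   █   ██  
███████████████████████████  
                             
                             


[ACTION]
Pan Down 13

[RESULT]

 ███████ █ ███████ █ ███ ██  
 █   █   █       █ █     ██  
 █ █ █ ███ █████ █ █████ ██  
   █ █   █     █ █ █   █ ██  
 ███ ███ ███████ █ █ █ █ ██  
   █             █   █   ██  
███████████████████████████  
                             
                             
                             
                             
                             
                             
                             
                             
                             
                             
                             
                             
                             
                             
                             


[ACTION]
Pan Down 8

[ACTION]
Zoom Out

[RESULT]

                             
                             
                             
                             
                             
                             
                             
                             
                             
                             
                             
                             
                             
                             
                             
                             
                             
                             
                             
                             
                             
                             


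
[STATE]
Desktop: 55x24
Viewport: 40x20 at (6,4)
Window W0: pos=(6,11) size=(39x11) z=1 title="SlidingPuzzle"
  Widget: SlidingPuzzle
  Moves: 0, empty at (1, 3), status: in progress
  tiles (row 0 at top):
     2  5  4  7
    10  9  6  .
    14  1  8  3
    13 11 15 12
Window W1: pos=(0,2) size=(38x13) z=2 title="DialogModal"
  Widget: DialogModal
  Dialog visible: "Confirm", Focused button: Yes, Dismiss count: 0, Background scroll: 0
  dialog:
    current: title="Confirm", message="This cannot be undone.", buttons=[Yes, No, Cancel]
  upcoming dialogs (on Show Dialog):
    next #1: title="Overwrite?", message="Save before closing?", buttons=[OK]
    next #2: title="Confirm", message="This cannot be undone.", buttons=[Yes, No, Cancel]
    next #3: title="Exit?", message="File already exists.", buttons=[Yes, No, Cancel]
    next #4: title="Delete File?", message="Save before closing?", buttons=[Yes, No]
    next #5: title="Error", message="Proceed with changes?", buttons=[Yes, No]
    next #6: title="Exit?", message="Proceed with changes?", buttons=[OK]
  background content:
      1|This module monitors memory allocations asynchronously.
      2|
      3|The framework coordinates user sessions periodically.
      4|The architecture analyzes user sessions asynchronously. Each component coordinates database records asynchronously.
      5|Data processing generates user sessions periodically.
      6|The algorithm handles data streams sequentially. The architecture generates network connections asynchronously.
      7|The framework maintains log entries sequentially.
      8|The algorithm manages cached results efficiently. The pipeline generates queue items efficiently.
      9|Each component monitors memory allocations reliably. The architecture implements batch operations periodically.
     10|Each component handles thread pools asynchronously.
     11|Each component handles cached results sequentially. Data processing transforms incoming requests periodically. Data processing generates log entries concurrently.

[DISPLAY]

───────────────────────────────┨        
module monitors memory allocati┃        
                               ┃        
┌────────────────────────┐sessi┃        
│        Confirm         │sessi┃        
│ This cannot be undone. │sessi┃        
│  [Yes]  No   Cancel    │ams s┃        
└────────────────────────┘ries ┃━━━━━━┓ 
lgorithm manages cached results┃      ┃ 
component monitors memory alloc┃──────┨ 
━━━━━━━━━━━━━━━━━━━━━━━━━━━━━━━┛      ┃ 
┃│  2 │  5 │  4 │  7 │                ┃ 
┃├────┼────┼────┼────┤                ┃ 
┃│ 10 │  9 │  6 │    │                ┃ 
┃├────┼────┼────┼────┤                ┃ 
┃│ 14 │  1 │  8 │  3 │                ┃ 
┃├────┼────┼────┼────┤                ┃ 
┗━━━━━━━━━━━━━━━━━━━━━━━━━━━━━━━━━━━━━┛ 
                                        
                                        


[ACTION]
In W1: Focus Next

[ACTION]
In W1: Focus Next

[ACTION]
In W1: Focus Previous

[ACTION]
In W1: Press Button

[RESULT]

───────────────────────────────┨        
module monitors memory allocati┃        
                               ┃        
ramework coordinates user sessi┃        
rchitecture analyzes user sessi┃        
processing generates user sessi┃        
lgorithm handles data streams s┃        
ramework maintains log entries ┃━━━━━━┓ 
lgorithm manages cached results┃      ┃ 
component monitors memory alloc┃──────┨ 
━━━━━━━━━━━━━━━━━━━━━━━━━━━━━━━┛      ┃ 
┃│  2 │  5 │  4 │  7 │                ┃ 
┃├────┼────┼────┼────┤                ┃ 
┃│ 10 │  9 │  6 │    │                ┃ 
┃├────┼────┼────┼────┤                ┃ 
┃│ 14 │  1 │  8 │  3 │                ┃ 
┃├────┼────┼────┼────┤                ┃ 
┗━━━━━━━━━━━━━━━━━━━━━━━━━━━━━━━━━━━━━┛ 
                                        
                                        


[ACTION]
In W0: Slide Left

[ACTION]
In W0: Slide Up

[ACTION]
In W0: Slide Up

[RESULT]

───────────────────────────────┨        
module monitors memory allocati┃        
                               ┃        
ramework coordinates user sessi┃        
rchitecture analyzes user sessi┃        
processing generates user sessi┃        
lgorithm handles data streams s┃        
ramework maintains log entries ┃━━━━━━┓ 
lgorithm manages cached results┃      ┃ 
component monitors memory alloc┃──────┨ 
━━━━━━━━━━━━━━━━━━━━━━━━━━━━━━━┛      ┃ 
┃│  2 │  5 │  4 │  7 │                ┃ 
┃├────┼────┼────┼────┤                ┃ 
┃│ 10 │  9 │  6 │  3 │                ┃ 
┃├────┼────┼────┼────┤                ┃ 
┃│ 14 │  1 │  8 │ 12 │                ┃ 
┃├────┼────┼────┼────┤                ┃ 
┗━━━━━━━━━━━━━━━━━━━━━━━━━━━━━━━━━━━━━┛ 
                                        
                                        


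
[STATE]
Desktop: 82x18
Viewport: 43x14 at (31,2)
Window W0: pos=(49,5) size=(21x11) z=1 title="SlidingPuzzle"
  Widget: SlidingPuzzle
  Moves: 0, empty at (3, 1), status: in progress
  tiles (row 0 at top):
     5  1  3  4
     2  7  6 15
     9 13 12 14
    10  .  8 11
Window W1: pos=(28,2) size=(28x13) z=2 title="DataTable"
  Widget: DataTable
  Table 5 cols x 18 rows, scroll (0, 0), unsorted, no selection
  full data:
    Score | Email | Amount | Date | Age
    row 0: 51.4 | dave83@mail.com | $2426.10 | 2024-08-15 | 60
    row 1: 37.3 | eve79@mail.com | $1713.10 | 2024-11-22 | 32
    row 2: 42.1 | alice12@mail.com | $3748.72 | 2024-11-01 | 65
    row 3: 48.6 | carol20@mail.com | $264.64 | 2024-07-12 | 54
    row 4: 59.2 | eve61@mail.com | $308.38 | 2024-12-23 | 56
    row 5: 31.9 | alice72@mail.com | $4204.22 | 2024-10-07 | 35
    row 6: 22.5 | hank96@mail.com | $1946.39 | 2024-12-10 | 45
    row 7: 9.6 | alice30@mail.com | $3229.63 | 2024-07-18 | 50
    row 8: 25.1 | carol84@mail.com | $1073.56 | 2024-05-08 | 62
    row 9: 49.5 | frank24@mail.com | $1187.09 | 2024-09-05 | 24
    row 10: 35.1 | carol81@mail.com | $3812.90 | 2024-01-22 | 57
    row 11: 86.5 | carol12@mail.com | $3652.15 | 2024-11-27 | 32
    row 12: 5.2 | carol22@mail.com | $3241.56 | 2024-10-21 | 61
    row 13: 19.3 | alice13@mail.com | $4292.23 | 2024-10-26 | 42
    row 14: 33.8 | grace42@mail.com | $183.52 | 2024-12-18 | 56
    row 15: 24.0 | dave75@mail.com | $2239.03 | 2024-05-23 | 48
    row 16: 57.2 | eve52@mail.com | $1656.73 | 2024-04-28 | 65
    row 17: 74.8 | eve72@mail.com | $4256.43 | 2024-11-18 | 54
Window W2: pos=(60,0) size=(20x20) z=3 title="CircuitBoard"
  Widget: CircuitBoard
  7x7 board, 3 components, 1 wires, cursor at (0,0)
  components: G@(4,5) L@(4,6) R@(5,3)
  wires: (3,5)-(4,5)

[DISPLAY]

━━━━━━━━━━━━━━━━━━━━━━━━┓    ┠─────────────
ataTable                ┃    ┃   0 1 2 3 4 
────────────────────────┨    ┃0  [.]       
ore│Email           │Amo┃━━━━┃             
───┼────────────────┼───┃ngPu┃1            
.4 │dave83@mail.com │$24┃────┃             
.3 │eve79@mail.com  │$17┃────┃2            
.1 │alice12@mail.com│$37┃  1 ┃             
.6 │carol20@mail.com│$26┃────┃3            
.2 │eve61@mail.com  │$30┃  7 ┃             
.9 │alice72@mail.com│$42┃────┃4            
.5 │hank96@mail.com │$19┃ 13 ┃             
━━━━━━━━━━━━━━━━━━━━━━━━┛────┃5            
                  ┗━━━━━━━━━━┃             


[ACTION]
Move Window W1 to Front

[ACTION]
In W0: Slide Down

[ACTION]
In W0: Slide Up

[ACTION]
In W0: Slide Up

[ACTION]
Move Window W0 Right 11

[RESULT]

━━━━━━━━━━━━━━━━━━━━━━━━┓    ┠─────────────
ataTable                ┃    ┃   0 1 2 3 4 
────────────────────────┨    ┃0  [.]       
ore│Email           │Amo┃    ┃             
───┼────────────────┼───┃    ┃1            
.4 │dave83@mail.com │$24┃    ┃             
.3 │eve79@mail.com  │$17┃    ┃2            
.1 │alice12@mail.com│$37┃    ┃             
.6 │carol20@mail.com│$26┃    ┃3            
.2 │eve61@mail.com  │$30┃    ┃             
.9 │alice72@mail.com│$42┃    ┃4            
.5 │hank96@mail.com │$19┃    ┃             
━━━━━━━━━━━━━━━━━━━━━━━━┛    ┃5            
                             ┃             


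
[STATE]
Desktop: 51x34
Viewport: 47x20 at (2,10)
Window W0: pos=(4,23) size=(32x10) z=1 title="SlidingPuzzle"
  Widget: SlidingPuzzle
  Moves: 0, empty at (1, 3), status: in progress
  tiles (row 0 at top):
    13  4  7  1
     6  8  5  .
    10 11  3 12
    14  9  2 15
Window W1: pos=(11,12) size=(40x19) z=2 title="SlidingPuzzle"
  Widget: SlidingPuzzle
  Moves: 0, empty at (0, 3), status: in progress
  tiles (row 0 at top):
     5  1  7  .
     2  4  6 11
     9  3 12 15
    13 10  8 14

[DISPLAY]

                                               
                                               
         ┏━━━━━━━━━━━━━━━━━━━━━━━━━━━━━━━━━━━━━
         ┃ SlidingPuzzle                       
         ┠─────────────────────────────────────
         ┃┌────┬────┬────┬────┐                
         ┃│  5 │  1 │  7 │    │                
         ┃├────┼────┼────┼────┤                
         ┃│  2 │  4 │  6 │ 11 │                
         ┃├────┼────┼────┼────┤                
         ┃│  9 │  3 │ 12 │ 15 │                
         ┃├────┼────┼────┼────┤                
         ┃│ 13 │ 10 │  8 │ 14 │                
  ┏━━━━━━┃└────┴────┴────┴────┘                
  ┃ Slidi┃Moves: 0                             
  ┠──────┃                                     
  ┃┌────┬┃                                     
  ┃│ 13 │┃                                     
  ┃├────┼┃                                     
  ┃│  6 │┃                                     


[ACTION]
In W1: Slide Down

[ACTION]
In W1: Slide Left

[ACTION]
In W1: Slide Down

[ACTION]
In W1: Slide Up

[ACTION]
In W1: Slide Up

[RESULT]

                                               
                                               
         ┏━━━━━━━━━━━━━━━━━━━━━━━━━━━━━━━━━━━━━
         ┃ SlidingPuzzle                       
         ┠─────────────────────────────────────
         ┃┌────┬────┬────┬────┐                
         ┃│  5 │  1 │  7 │ 11 │                
         ┃├────┼────┼────┼────┤                
         ┃│  2 │  4 │  6 │ 15 │                
         ┃├────┼────┼────┼────┤                
         ┃│  9 │  3 │ 12 │    │                
         ┃├────┼────┼────┼────┤                
         ┃│ 13 │ 10 │  8 │ 14 │                
  ┏━━━━━━┃└────┴────┴────┴────┘                
  ┃ Slidi┃Moves: 2                             
  ┠──────┃                                     
  ┃┌────┬┃                                     
  ┃│ 13 │┃                                     
  ┃├────┼┃                                     
  ┃│  6 │┃                                     


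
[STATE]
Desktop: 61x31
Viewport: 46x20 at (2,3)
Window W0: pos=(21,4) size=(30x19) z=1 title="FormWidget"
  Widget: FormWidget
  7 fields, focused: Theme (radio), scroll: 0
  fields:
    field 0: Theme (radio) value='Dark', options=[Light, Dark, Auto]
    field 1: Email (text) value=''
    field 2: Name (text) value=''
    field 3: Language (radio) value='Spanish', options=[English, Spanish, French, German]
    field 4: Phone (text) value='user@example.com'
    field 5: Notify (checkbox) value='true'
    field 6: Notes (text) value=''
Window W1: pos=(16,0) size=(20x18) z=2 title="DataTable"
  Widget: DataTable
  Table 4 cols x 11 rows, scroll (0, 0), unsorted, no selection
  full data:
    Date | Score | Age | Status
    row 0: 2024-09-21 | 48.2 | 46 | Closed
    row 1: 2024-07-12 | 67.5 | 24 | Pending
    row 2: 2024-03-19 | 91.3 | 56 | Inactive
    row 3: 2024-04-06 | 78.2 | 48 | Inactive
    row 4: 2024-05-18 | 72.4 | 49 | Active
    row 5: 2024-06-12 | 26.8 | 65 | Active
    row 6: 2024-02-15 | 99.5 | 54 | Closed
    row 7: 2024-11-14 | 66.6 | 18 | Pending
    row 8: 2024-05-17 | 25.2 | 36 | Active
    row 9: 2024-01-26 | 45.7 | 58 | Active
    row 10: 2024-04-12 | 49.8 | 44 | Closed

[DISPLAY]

              ┃Date      │Score│A┃            
              ┃──────────┼─────┼─┃━━━━━━━━━━━━
              ┃2024-09-21│48.2 │4┃            
              ┃2024-07-12│67.5 │2┃────────────
              ┃2024-03-19│91.3 │5┃( ) Light  (
              ┃2024-04-06│78.2 │4┃[           
              ┃2024-05-18│72.4 │4┃[           
              ┃2024-06-12│26.8 │6┃( ) English 
              ┃2024-02-15│99.5 │5┃[user@exampl
              ┃2024-11-14│66.6 │1┃[x]         
              ┃2024-05-17│25.2 │3┃[           
              ┃2024-01-26│45.7 │5┃            
              ┃2024-04-12│49.8 │4┃            
              ┃                  ┃            
              ┗━━━━━━━━━━━━━━━━━━┛            
                   ┃                          
                   ┃                          
                   ┃                          
                   ┃                          
                   ┗━━━━━━━━━━━━━━━━━━━━━━━━━━


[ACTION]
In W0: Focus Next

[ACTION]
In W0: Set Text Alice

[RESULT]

              ┃Date      │Score│A┃            
              ┃──────────┼─────┼─┃━━━━━━━━━━━━
              ┃2024-09-21│48.2 │4┃            
              ┃2024-07-12│67.5 │2┃────────────
              ┃2024-03-19│91.3 │5┃( ) Light  (
              ┃2024-04-06│78.2 │4┃[Alice      
              ┃2024-05-18│72.4 │4┃[           
              ┃2024-06-12│26.8 │6┃( ) English 
              ┃2024-02-15│99.5 │5┃[user@exampl
              ┃2024-11-14│66.6 │1┃[x]         
              ┃2024-05-17│25.2 │3┃[           
              ┃2024-01-26│45.7 │5┃            
              ┃2024-04-12│49.8 │4┃            
              ┃                  ┃            
              ┗━━━━━━━━━━━━━━━━━━┛            
                   ┃                          
                   ┃                          
                   ┃                          
                   ┃                          
                   ┗━━━━━━━━━━━━━━━━━━━━━━━━━━


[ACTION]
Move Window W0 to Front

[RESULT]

              ┃Date      │Score│A┃            
              ┃────┏━━━━━━━━━━━━━━━━━━━━━━━━━━
              ┃2024┃ FormWidget               
              ┃2024┠──────────────────────────
              ┃2024┃  Theme:      ( ) Light  (
              ┃2024┃> Email:      [Alice      
              ┃2024┃  Name:       [           
              ┃2024┃  Language:   ( ) English 
              ┃2024┃  Phone:      [user@exampl
              ┃2024┃  Notify:     [x]         
              ┃2024┃  Notes:      [           
              ┃2024┃                          
              ┃2024┃                          
              ┃    ┃                          
              ┗━━━━┃                          
                   ┃                          
                   ┃                          
                   ┃                          
                   ┃                          
                   ┗━━━━━━━━━━━━━━━━━━━━━━━━━━


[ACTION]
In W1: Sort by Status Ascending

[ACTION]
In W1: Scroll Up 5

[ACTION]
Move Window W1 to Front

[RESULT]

              ┃Date      │Score│A┃            
              ┃──────────┼─────┼─┃━━━━━━━━━━━━
              ┃2024-05-18│72.4 │4┃            
              ┃2024-06-12│26.8 │6┃────────────
              ┃2024-05-17│25.2 │3┃( ) Light  (
              ┃2024-01-26│45.7 │5┃[Alice      
              ┃2024-09-21│48.2 │4┃[           
              ┃2024-02-15│99.5 │5┃( ) English 
              ┃2024-04-12│49.8 │4┃[user@exampl
              ┃2024-03-19│91.3 │5┃[x]         
              ┃2024-04-06│78.2 │4┃[           
              ┃2024-07-12│67.5 │2┃            
              ┃2024-11-14│66.6 │1┃            
              ┃                  ┃            
              ┗━━━━━━━━━━━━━━━━━━┛            
                   ┃                          
                   ┃                          
                   ┃                          
                   ┃                          
                   ┗━━━━━━━━━━━━━━━━━━━━━━━━━━


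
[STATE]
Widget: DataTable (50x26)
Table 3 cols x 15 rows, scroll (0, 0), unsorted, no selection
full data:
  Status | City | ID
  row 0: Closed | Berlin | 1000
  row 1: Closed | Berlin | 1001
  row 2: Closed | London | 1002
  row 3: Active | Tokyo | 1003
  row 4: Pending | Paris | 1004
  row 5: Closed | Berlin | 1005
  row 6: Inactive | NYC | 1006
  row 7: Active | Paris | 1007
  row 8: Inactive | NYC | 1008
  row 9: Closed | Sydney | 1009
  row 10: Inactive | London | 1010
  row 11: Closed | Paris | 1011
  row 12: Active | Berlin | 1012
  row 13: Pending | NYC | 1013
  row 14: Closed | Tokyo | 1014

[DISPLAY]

Status  │City  │ID                                
────────┼──────┼────                              
Closed  │Berlin│1000                              
Closed  │Berlin│1001                              
Closed  │London│1002                              
Active  │Tokyo │1003                              
Pending │Paris │1004                              
Closed  │Berlin│1005                              
Inactive│NYC   │1006                              
Active  │Paris │1007                              
Inactive│NYC   │1008                              
Closed  │Sydney│1009                              
Inactive│London│1010                              
Closed  │Paris │1011                              
Active  │Berlin│1012                              
Pending │NYC   │1013                              
Closed  │Tokyo │1014                              
                                                  
                                                  
                                                  
                                                  
                                                  
                                                  
                                                  
                                                  
                                                  


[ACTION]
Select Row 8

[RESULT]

Status  │City  │ID                                
────────┼──────┼────                              
Closed  │Berlin│1000                              
Closed  │Berlin│1001                              
Closed  │London│1002                              
Active  │Tokyo │1003                              
Pending │Paris │1004                              
Closed  │Berlin│1005                              
Inactive│NYC   │1006                              
Active  │Paris │1007                              
>nactive│NYC   │1008                              
Closed  │Sydney│1009                              
Inactive│London│1010                              
Closed  │Paris │1011                              
Active  │Berlin│1012                              
Pending │NYC   │1013                              
Closed  │Tokyo │1014                              
                                                  
                                                  
                                                  
                                                  
                                                  
                                                  
                                                  
                                                  
                                                  


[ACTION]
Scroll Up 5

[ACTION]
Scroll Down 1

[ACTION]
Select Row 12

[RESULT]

Status  │City  │ID                                
────────┼──────┼────                              
Closed  │Berlin│1000                              
Closed  │Berlin│1001                              
Closed  │London│1002                              
Active  │Tokyo │1003                              
Pending │Paris │1004                              
Closed  │Berlin│1005                              
Inactive│NYC   │1006                              
Active  │Paris │1007                              
Inactive│NYC   │1008                              
Closed  │Sydney│1009                              
Inactive│London│1010                              
Closed  │Paris │1011                              
>ctive  │Berlin│1012                              
Pending │NYC   │1013                              
Closed  │Tokyo │1014                              
                                                  
                                                  
                                                  
                                                  
                                                  
                                                  
                                                  
                                                  
                                                  
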